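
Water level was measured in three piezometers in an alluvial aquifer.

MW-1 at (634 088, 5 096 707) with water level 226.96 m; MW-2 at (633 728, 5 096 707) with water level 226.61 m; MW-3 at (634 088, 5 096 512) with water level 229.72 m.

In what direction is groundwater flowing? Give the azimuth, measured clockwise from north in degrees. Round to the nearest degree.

356°

∂h/∂x = (226.61 − 226.96) / (633728 − 634088) = +0.0009722
∂h/∂y = (229.72 − 226.96) / (5096512 − 5096707) = -0.01415
Flow direction (−∇h) has components (-0.0009722 E, +0.01415 N).
Azimuth = atan2(E, N) = atan2(-0.0009722, +0.01415) = 356.1° ≈ 356°.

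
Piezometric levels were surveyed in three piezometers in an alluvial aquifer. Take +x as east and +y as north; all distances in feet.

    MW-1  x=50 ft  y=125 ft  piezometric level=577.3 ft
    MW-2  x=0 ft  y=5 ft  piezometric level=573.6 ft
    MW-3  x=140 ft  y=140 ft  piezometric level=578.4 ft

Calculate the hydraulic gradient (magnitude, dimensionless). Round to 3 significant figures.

Differences from MW-1: to MW-2 (Δx, Δy, Δh) = (-50, -120, -3.7); to MW-3 = (90, 15, +1.1).
Solve a·Δx + b·Δy = Δh: det = (-50)·15 − 90·(-120) = 10050.
∂h/∂x = [(-3.7)·15 − (+1.1)·(-120)] / 10050 = +0.007612
∂h/∂y = [(-50)·(+1.1) − 90·(-3.7)] / 10050 = +0.02766
|∇h| = √(0.007612² + 0.02766²) = 0.02869

0.0287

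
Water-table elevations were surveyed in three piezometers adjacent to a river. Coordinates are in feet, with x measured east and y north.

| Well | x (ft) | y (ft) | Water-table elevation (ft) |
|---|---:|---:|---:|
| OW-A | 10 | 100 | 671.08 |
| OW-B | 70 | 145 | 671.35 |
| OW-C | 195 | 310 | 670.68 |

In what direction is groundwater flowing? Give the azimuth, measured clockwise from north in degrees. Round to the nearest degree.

Differences from OW-A: to OW-B (Δx, Δy, Δh) = (60, 45, +0.27); to OW-C = (185, 210, -0.40).
Solve a·Δx + b·Δy = Δh: det = 60·210 − 185·45 = 4275.
∂h/∂x = [(+0.27)·210 − (-0.40)·45] / 4275 = +0.01747
∂h/∂y = [60·(-0.40) − 185·(+0.27)] / 4275 = -0.01730
Flow direction (−∇h) has components (-0.01747 E, +0.01730 N).
Azimuth = atan2(E, N) = atan2(-0.01747, +0.01730) = 314.7° ≈ 315°.

315°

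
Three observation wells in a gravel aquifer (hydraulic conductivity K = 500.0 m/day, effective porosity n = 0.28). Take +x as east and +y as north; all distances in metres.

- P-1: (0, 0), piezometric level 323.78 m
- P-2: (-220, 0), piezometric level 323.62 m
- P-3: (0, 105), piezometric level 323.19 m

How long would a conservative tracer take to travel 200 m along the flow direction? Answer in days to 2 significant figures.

∂h/∂x = (323.62 − 323.78) / (-220 − 0) = +0.0007273
∂h/∂y = (323.19 − 323.78) / (105 − 0) = -0.005619
|∇h| = √(0.0007273² + -0.005619²) = 0.005666
Seepage velocity v = K·i/n = 500.0 × 0.005666 / 0.28 = 10.12 m/day.
t = 200 / 10.12 = 19.76 days.

20 days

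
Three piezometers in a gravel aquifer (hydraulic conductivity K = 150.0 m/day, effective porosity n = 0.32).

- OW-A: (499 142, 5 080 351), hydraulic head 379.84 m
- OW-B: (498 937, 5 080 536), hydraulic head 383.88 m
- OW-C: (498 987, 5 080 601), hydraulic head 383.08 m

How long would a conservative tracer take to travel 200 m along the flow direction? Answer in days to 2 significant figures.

With h = a·x + b·y + c and OW-A as origin, the differences give:
  (-205)·a + 185·b = +4.04
  (-155)·a + 250·b = +3.24
Eliminate b (×250 and ×185, subtract): -22575·a = 410.600 → a = ∂h/∂x = -0.01819
Back-substitute: b = ∂h/∂y = +0.001683.
|∇h| = √(-0.01819² + 0.001683²) = 0.01827
Seepage velocity v = K·i/n = 150.0 × 0.01827 / 0.32 = 8.564 m/day.
t = 200 / 8.564 = 23.35 days.

23 days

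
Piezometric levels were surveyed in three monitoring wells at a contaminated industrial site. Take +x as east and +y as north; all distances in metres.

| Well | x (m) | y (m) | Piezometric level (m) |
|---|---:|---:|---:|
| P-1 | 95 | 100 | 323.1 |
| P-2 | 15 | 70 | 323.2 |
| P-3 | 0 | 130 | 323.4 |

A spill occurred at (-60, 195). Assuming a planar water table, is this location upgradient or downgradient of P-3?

upgradient

With h = a·x + b·y + c and P-1 as origin, the differences give:
  (-80)·a + (-30)·b = +0.1
  (-95)·a + 30·b = +0.3
Eliminate b (×30 and ×(-30), subtract): -5250·a = 12.00 → a = ∂h/∂x = -0.002286
Back-substitute: b = ∂h/∂y = +0.002762.
Head at (-60, 195) = 323.1 + (-0.002286)·(-155) + (+0.002762)·(95) = 323.72 m.
That is higher than the 323.4 m at P-3, so the point is upgradient.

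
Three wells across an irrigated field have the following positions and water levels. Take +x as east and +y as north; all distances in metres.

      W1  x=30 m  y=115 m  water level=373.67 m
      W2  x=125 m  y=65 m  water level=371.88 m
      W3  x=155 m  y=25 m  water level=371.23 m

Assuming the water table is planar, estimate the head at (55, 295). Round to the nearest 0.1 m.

Taking W1 as reference: W2−W1 = (95, -50, -1.79); W3−W1 = (125, -90, -2.44).
Determinant of the coordinate differences = 95·(-90) − 125·(-50) = -2300.
∂h/∂x = [(-1.79)·(-90) − (-2.44)·(-50)] / -2300 = -0.01700
∂h/∂y = [95·(-2.44) − 125·(-1.79)] / -2300 = +0.003500
h(55, 295) = 373.67 + (-0.01700)·(25) + (+0.003500)·(180) = 373.67 -0.425 +0.630 = 373.875 m.

373.9 m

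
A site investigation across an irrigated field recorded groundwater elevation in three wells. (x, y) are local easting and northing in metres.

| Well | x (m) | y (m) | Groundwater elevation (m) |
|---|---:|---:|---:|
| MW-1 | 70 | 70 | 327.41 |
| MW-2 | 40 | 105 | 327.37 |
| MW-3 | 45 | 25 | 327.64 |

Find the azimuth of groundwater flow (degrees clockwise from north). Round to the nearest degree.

038°

With h = a·x + b·y + c and MW-1 as origin, the differences give:
  (-30)·a + 35·b = -0.04
  (-25)·a + (-45)·b = +0.23
Eliminate b (×(-45) and ×35, subtract): 2225·a = -6.250 → a = ∂h/∂x = -0.002809
Back-substitute: b = ∂h/∂y = -0.003551.
Flow direction (−∇h) has components (+0.002809 E, +0.003551 N).
Azimuth = atan2(E, N) = atan2(+0.002809, +0.003551) = 38.3° ≈ 038°.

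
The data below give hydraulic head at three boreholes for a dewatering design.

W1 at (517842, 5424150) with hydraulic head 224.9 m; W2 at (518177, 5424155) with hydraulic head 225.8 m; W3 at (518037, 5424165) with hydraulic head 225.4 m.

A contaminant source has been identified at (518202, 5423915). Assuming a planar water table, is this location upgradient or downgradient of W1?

upgradient

Three-point gradient (reference W1): Δ to W2 = (335, 5, +0.9), Δ to W3 = (195, 15, +0.5).
∂h/∂x = +0.002716, ∂h/∂y = -0.001975 (det = 4050).
Head at (518202, 5423915) = 224.9 + (+0.002716)·(360) + (-0.001975)·(-235) = 226.34 m.
That is higher than the 224.9 m at W1, so the point is upgradient.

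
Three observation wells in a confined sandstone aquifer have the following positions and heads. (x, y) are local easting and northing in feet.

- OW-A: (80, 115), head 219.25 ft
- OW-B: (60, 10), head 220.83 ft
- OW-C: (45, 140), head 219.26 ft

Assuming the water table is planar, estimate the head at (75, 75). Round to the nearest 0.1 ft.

Taking OW-A as reference: OW-B−OW-A = (-20, -105, +1.58); OW-C−OW-A = (-35, 25, +0.01).
Solve a·Δx + b·Δy = Δh: det = (-20)·25 − (-35)·(-105) = -4175.
∂h/∂x = [(+1.58)·25 − (+0.01)·(-105)] / -4175 = -0.009713
∂h/∂y = [(-20)·(+0.01) − (-35)·(+1.58)] / -4175 = -0.01320
h(75, 75) = 219.25 + (-0.009713)·(-5) + (-0.01320)·(-40) = 219.25 +0.049 +0.528 = 219.826 ft.

219.8 ft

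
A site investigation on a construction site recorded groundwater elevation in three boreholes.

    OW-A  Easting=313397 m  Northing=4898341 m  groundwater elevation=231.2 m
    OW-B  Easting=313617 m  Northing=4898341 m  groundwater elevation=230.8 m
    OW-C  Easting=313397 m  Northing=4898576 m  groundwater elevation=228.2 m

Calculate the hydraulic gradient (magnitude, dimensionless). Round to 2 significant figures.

∂h/∂x = (230.8 − 231.2) / (313617 − 313397) = -0.001818
∂h/∂y = (228.2 − 231.2) / (4898576 − 4898341) = -0.01277
|∇h| = √(-0.001818² + -0.01277²) = 0.0129

0.013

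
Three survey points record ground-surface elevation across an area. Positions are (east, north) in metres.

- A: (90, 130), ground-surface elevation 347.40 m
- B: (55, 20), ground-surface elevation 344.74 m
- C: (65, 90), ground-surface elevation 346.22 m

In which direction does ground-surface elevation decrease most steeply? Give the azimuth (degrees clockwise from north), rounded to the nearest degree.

223°

Three-point gradient (reference A): Δ to B = (-35, -110, -2.66), Δ to C = (-25, -40, -1.18).
∂z/∂x = +0.01733, ∂z/∂y = +0.01867 (det = -1350).
Steepest decrease is along −∇f: components (-0.01733 E, -0.01867 N).
Azimuth = atan2(-0.01733, -0.01867) = 222.9° ≈ 223°.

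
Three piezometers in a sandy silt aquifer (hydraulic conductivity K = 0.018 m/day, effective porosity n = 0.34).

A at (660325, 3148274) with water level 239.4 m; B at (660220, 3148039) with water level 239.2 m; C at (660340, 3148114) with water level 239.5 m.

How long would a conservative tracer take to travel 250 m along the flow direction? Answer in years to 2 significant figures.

4700 years

With h = a·x + b·y + c and A as origin, the differences give:
  (-105)·a + (-235)·b = -0.2
  15·a + (-160)·b = +0.1
Eliminate b (×(-160) and ×(-235), subtract): 20325·a = 55.50 → a = ∂h/∂x = +0.002731
Back-substitute: b = ∂h/∂y = -0.0003690.
|∇h| = √(0.002731² + -0.0003690²) = 0.002756
Seepage velocity v = K·i/n = 0.018 × 0.002756 / 0.34 = 0.0001459 m/day.
t = 250 / 0.0001459 = 1.714e+06 days = 4.69e+03 years.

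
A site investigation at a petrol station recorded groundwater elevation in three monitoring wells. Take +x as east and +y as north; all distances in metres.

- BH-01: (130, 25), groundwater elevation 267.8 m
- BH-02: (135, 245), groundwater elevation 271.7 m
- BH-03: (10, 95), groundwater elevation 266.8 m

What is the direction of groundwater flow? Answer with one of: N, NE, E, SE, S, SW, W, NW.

With h = a·x + b·y + c and BH-01 as origin, the differences give:
  5·a + 220·b = +3.9
  (-120)·a + 70·b = -1.0
Eliminate b (×70 and ×220, subtract): 26750·a = 493.00 → a = ∂h/∂x = +0.01843
Back-substitute: b = ∂h/∂y = +0.01731.
Flow = −∇h = (-0.01843 east, -0.01731 north), which points southwest.

SW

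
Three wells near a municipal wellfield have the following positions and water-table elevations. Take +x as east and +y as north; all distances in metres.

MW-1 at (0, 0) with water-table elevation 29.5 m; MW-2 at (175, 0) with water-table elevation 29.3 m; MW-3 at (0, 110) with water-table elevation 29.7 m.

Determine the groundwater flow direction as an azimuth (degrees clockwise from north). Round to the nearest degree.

∂h/∂x = (29.3 − 29.5) / (175 − 0) = -0.001143
∂h/∂y = (29.7 − 29.5) / (110 − 0) = +0.001818
Flow direction (−∇h) has components (+0.001143 E, -0.001818 N).
Azimuth = atan2(E, N) = atan2(+0.001143, -0.001818) = 147.8° ≈ 148°.

148°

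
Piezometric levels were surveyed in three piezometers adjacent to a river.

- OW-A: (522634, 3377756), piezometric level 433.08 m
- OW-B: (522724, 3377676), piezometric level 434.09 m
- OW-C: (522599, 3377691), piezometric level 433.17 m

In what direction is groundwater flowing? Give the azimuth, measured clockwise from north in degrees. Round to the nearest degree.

With h = a·x + b·y + c and OW-A as origin, the differences give:
  90·a + (-80)·b = +1.01
  (-35)·a + (-65)·b = +0.09
Eliminate b (×(-65) and ×(-80), subtract): -8650·a = -58.450 → a = ∂h/∂x = +0.006757
Back-substitute: b = ∂h/∂y = -0.005023.
Flow direction (−∇h) has components (-0.006757 E, +0.005023 N).
Azimuth = atan2(E, N) = atan2(-0.006757, +0.005023) = 306.6° ≈ 307°.

307°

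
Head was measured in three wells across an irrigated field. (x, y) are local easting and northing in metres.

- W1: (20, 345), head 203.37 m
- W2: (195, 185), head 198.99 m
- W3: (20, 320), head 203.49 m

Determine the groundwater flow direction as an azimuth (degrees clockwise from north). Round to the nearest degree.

Taking W1 as reference: W2−W1 = (175, -160, -4.38); W3−W1 = (0, -25, +0.12).
Determinant of the coordinate differences = 175·(-25) − 0·(-160) = -4375.
∂h/∂x = [(-4.38)·(-25) − (+0.12)·(-160)] / -4375 = -0.02942
∂h/∂y = [175·(+0.12) − 0·(-4.38)] / -4375 = -0.004800
Flow direction (−∇h) has components (+0.02942 E, +0.004800 N).
Azimuth = atan2(E, N) = atan2(+0.02942, +0.004800) = 80.7° ≈ 081°.

081°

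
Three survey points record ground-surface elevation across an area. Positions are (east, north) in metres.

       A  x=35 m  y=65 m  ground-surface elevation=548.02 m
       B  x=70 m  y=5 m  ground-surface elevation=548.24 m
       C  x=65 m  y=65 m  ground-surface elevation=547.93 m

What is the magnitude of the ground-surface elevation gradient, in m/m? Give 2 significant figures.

0.0062 m/m

Three-point gradient (reference A): Δ to B = (35, -60, +0.22), Δ to C = (30, 0, -0.09).
∂z/∂x = -0.003000, ∂z/∂y = -0.005417 (det = 1800).
|∇f| = √(-0.003000² + -0.005417²) = 0.006192 m/m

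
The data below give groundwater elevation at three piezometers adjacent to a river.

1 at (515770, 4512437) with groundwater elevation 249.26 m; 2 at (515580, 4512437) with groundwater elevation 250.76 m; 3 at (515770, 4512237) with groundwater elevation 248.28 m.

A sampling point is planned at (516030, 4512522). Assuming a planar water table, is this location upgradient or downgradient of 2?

∂h/∂x = (250.76 − 249.26) / (515580 − 515770) = -0.007895
∂h/∂y = (248.28 − 249.26) / (4512237 − 4512437) = +0.004900
Head at (516030, 4512522) = 249.26 + (-0.007895)·(260) + (+0.004900)·(85) = 247.62 m.
That is lower than the 250.76 m at 2, so the point is downgradient.

downgradient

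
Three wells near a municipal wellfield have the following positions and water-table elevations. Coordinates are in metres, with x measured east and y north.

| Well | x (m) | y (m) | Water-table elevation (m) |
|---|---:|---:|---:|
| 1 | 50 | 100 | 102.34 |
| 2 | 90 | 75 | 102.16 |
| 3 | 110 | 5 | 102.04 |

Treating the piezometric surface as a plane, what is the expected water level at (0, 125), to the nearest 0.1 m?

102.6 m

Three-point gradient (reference 1): Δ to 2 = (40, -25, -0.18), Δ to 3 = (60, -95, -0.30).
∂h/∂x = -0.004174, ∂h/∂y = +0.0005217 (det = -2300).
h(0, 125) = 102.34 + (-0.004174)·(-50) + (+0.0005217)·(25) = 102.34 +0.209 +0.013 = 102.562 m.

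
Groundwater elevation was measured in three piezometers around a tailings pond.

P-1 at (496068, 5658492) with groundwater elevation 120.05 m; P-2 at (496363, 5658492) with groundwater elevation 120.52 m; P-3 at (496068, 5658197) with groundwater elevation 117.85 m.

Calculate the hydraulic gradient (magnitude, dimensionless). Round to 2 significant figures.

∂h/∂x = (120.52 − 120.05) / (496363 − 496068) = +0.001593
∂h/∂y = (117.85 − 120.05) / (5658197 − 5658492) = +0.007458
|∇h| = √(0.001593² + 0.007458²) = 0.007626

0.0076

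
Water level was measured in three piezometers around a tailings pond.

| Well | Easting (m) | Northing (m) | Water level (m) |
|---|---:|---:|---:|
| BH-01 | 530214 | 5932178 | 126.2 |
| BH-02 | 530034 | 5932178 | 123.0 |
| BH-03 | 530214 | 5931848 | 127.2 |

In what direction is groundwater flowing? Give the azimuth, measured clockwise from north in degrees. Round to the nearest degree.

∂h/∂x = (123.0 − 126.2) / (530034 − 530214) = +0.01778
∂h/∂y = (127.2 − 126.2) / (5931848 − 5932178) = -0.003030
Flow direction (−∇h) has components (-0.01778 E, +0.003030 N).
Azimuth = atan2(E, N) = atan2(-0.01778, +0.003030) = 279.7° ≈ 280°.

280°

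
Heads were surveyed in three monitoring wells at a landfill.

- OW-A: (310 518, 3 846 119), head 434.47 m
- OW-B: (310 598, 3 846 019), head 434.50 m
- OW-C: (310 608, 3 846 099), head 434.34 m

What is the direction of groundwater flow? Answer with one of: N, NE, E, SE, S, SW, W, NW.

With h = a·x + b·y + c and OW-A as origin, the differences give:
  80·a + (-100)·b = +0.03
  90·a + (-20)·b = -0.13
Eliminate b (×(-20) and ×(-100), subtract): 7400·a = -13.600 → a = ∂h/∂x = -0.001838
Back-substitute: b = ∂h/∂y = -0.001770.
Flow = −∇h = (+0.001838 east, +0.001770 north), which points northeast.

NE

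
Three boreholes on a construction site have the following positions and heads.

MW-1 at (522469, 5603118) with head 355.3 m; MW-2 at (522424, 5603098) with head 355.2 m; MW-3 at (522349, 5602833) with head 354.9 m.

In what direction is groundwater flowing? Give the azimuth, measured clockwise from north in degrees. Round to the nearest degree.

254°

Taking MW-1 as reference: MW-2−MW-1 = (-45, -20, -0.1); MW-3−MW-1 = (-120, -285, -0.4).
Determinant of the coordinate differences = (-45)·(-285) − (-120)·(-20) = 10425.
∂h/∂x = [(-0.1)·(-285) − (-0.4)·(-20)] / 10425 = +0.001966
∂h/∂y = [(-45)·(-0.4) − (-120)·(-0.1)] / 10425 = +0.0005755
Flow direction (−∇h) has components (-0.001966 E, -0.0005755 N).
Azimuth = atan2(E, N) = atan2(-0.001966, -0.0005755) = 253.7° ≈ 254°.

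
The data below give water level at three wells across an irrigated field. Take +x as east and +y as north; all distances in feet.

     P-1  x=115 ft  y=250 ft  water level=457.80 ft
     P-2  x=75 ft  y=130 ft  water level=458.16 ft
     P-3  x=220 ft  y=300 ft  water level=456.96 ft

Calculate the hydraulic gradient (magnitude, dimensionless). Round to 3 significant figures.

0.00782

Three-point gradient (reference P-1): Δ to P-2 = (-40, -120, +0.36), Δ to P-3 = (105, 50, -0.84).
∂h/∂x = -0.007811, ∂h/∂y = -0.0003962 (det = 10600).
|∇h| = √(-0.007811² + -0.0003962²) = 0.007821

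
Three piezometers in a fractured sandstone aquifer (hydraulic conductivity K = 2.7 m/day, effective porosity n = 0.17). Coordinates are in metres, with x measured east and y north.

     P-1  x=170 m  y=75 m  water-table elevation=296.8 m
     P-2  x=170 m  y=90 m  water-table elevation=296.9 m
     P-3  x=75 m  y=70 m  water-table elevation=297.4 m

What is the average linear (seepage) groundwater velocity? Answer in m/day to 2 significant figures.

0.15 m/day

Differences from P-1: to P-2 (Δx, Δy, Δh) = (0, 15, +0.1); to P-3 = (-95, -5, +0.6).
Determinant of the coordinate differences = 0·(-5) − (-95)·15 = 1425.
∂h/∂x = [(+0.1)·(-5) − (+0.6)·15] / 1425 = -0.006667
∂h/∂y = [0·(+0.6) − (-95)·(+0.1)] / 1425 = +0.006667
|∇h| = √(-0.006667² + 0.006667²) = 0.009429
Seepage velocity v = K·i/n = 2.7 × 0.009429 / 0.17 = 0.1498 m/day.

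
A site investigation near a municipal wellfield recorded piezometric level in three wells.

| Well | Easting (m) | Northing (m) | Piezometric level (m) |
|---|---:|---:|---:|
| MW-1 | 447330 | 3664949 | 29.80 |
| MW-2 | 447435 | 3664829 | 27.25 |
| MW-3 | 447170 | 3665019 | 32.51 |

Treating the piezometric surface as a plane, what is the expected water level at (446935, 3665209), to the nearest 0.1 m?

With h = a·x + b·y + c and MW-1 as origin, the differences give:
  105·a + (-120)·b = -2.55
  (-160)·a + 70·b = +2.71
Eliminate b (×70 and ×(-120), subtract): -11850·a = 146.700 → a = ∂h/∂x = -0.01238
Back-substitute: b = ∂h/∂y = +0.01042.
h(446935, 3665209) = 29.80 + (-0.01238)·(-395) + (+0.01042)·(260) = 29.80 +4.890 +2.709 = 37.399 m.

37.4 m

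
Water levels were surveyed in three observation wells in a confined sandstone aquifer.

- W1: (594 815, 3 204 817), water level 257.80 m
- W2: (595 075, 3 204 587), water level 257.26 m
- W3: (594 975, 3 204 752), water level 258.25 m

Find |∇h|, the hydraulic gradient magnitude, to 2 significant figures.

0.012

Taking W1 as reference: W2−W1 = (260, -230, -0.54); W3−W1 = (160, -65, +0.45).
Solve a·Δx + b·Δy = Δh: det = 260·(-65) − 160·(-230) = 19900.
∂h/∂x = [(-0.54)·(-65) − (+0.45)·(-230)] / 19900 = +0.006965
∂h/∂y = [260·(+0.45) − 160·(-0.54)] / 19900 = +0.01022
|∇h| = √(0.006965² + 0.01022²) = 0.01237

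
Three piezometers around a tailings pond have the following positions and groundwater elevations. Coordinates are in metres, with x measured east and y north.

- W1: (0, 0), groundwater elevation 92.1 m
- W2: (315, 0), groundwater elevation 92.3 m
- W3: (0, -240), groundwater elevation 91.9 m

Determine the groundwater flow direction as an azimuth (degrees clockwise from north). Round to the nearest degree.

217°

∂h/∂x = (92.3 − 92.1) / (315 − 0) = +0.0006349
∂h/∂y = (91.9 − 92.1) / (-240 − 0) = +0.0008333
Flow direction (−∇h) has components (-0.0006349 E, -0.0008333 N).
Azimuth = atan2(E, N) = atan2(-0.0006349, -0.0008333) = 217.3° ≈ 217°.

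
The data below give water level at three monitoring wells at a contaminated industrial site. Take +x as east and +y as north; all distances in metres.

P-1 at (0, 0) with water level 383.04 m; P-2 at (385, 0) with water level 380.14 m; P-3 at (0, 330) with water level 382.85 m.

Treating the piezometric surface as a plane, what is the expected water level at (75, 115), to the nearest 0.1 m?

∂h/∂x = (380.14 − 383.04) / (385 − 0) = -0.007532
∂h/∂y = (382.85 − 383.04) / (330 − 0) = -0.0005758
h(75, 115) = 383.04 + (-0.007532)·(75) + (-0.0005758)·(115) = 383.04 -0.565 -0.066 = 382.409 m.

382.4 m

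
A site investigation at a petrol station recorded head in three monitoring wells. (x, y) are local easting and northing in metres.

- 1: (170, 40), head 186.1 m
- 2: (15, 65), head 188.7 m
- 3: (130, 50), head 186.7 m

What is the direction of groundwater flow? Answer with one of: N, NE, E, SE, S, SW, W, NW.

Differences from 1: to 2 (Δx, Δy, Δh) = (-155, 25, +2.6); to 3 = (-40, 10, +0.6).
Determinant of the coordinate differences = (-155)·10 − (-40)·25 = -550.
∂h/∂x = [(+2.6)·10 − (+0.6)·25] / -550 = -0.02000
∂h/∂y = [(-155)·(+0.6) − (-40)·(+2.6)] / -550 = -0.02000
Flow = −∇h = (+0.02000 east, +0.02000 north), which points northeast.

NE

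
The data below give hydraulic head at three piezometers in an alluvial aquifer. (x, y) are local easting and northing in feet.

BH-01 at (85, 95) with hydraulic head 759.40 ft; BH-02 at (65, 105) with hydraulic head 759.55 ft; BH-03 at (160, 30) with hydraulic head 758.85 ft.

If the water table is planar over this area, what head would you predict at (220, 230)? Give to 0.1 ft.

With h = a·x + b·y + c and BH-01 as origin, the differences give:
  (-20)·a + 10·b = +0.15
  75·a + (-65)·b = -0.55
Eliminate b (×(-65) and ×10, subtract): 550·a = -4.250 → a = ∂h/∂x = -0.007727
Back-substitute: b = ∂h/∂y = -0.0004545.
h(220, 230) = 759.40 + (-0.007727)·(135) + (-0.0004545)·(135) = 759.40 -1.043 -0.061 = 758.295 ft.

758.3 ft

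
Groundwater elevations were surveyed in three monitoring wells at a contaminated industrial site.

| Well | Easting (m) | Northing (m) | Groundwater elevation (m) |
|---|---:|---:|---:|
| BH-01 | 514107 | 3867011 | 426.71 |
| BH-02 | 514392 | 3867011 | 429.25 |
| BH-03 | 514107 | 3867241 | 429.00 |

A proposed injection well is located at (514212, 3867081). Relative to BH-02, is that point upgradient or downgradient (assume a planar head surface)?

downgradient

∂h/∂x = (429.25 − 426.71) / (514392 − 514107) = +0.008912
∂h/∂y = (429.00 − 426.71) / (3867241 − 3867011) = +0.009957
Head at (514212, 3867081) = 426.71 + (+0.008912)·(105) + (+0.009957)·(70) = 428.34 m.
That is lower than the 429.25 m at BH-02, so the point is downgradient.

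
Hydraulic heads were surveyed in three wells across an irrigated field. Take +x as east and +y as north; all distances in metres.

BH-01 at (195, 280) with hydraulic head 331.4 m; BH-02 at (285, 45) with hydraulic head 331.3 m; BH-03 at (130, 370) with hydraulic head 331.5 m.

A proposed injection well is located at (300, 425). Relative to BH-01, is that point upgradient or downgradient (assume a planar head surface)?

Three-point gradient (reference BH-01): Δ to BH-02 = (90, -235, -0.1), Δ to BH-03 = (-65, 90, +0.1).
∂h/∂x = -0.002021, ∂h/∂y = -0.0003484 (det = -7175).
Head at (300, 425) = 331.4 + (-0.002021)·(105) + (-0.0003484)·(145) = 331.14 m.
That is lower than the 331.4 m at BH-01, so the point is downgradient.

downgradient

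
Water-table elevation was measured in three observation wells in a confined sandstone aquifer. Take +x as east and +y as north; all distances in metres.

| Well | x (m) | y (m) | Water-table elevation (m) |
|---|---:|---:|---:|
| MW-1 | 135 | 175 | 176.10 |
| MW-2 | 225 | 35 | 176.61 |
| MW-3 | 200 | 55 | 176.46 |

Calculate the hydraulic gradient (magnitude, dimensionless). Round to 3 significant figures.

With h = a·x + b·y + c and MW-1 as origin, the differences give:
  90·a + (-140)·b = +0.51
  65·a + (-120)·b = +0.36
Eliminate b (×(-120) and ×(-140), subtract): -1700·a = -10.800 → a = ∂h/∂x = +0.006353
Back-substitute: b = ∂h/∂y = +0.0004412.
|∇h| = √(0.006353² + 0.0004412²) = 0.006368

0.00637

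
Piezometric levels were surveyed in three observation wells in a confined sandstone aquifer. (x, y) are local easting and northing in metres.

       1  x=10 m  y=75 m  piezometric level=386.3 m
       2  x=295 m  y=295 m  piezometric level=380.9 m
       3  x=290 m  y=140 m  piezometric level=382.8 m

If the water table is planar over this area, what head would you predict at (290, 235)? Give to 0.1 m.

Three-point gradient (reference 1): Δ to 2 = (285, 220, -5.4), Δ to 3 = (280, 65, -3.5).
∂h/∂x = -0.009727, ∂h/∂y = -0.01194 (det = -43075).
h(290, 235) = 386.3 + (-0.009727)·(280) + (-0.01194)·(160) = 386.3 -2.724 -1.911 = 381.665 m.

381.7 m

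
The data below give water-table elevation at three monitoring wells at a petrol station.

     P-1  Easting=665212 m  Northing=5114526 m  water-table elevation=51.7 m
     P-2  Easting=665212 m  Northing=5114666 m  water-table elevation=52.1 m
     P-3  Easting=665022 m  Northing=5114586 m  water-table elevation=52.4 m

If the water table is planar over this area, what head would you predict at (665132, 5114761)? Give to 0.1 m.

Taking P-1 as reference: P-2−P-1 = (0, 140, +0.4); P-3−P-1 = (-190, 60, +0.7).
Determinant of the coordinate differences = 0·60 − (-190)·140 = 26600.
∂h/∂x = [(+0.4)·60 − (+0.7)·140] / 26600 = -0.002782
∂h/∂y = [0·(+0.7) − (-190)·(+0.4)] / 26600 = +0.002857
h(665132, 5114761) = 51.7 + (-0.002782)·(-80) + (+0.002857)·(235) = 51.7 +0.223 +0.671 = 52.594 m.

52.6 m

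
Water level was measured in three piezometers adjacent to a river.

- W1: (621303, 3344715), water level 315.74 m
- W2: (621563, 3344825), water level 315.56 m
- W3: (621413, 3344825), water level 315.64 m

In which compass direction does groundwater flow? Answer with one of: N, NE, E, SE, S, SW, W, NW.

With h = a·x + b·y + c and W1 as origin, the differences give:
  260·a + 110·b = -0.18
  110·a + 110·b = -0.10
Eliminate b (×110 and ×110, subtract): 16500·a = -8.800 → a = ∂h/∂x = -0.0005333
Back-substitute: b = ∂h/∂y = -0.0003758.
Flow = −∇h = (+0.0005333 east, +0.0003758 north), which points northeast.

NE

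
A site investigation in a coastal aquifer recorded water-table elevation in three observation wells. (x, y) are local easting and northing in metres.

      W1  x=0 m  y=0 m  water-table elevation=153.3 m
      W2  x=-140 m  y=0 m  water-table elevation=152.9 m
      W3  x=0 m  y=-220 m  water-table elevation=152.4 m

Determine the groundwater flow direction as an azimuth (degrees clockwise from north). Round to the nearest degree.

∂h/∂x = (152.9 − 153.3) / (-140 − 0) = +0.002857
∂h/∂y = (152.4 − 153.3) / (-220 − 0) = +0.004091
Flow direction (−∇h) has components (-0.002857 E, -0.004091 N).
Azimuth = atan2(E, N) = atan2(-0.002857, -0.004091) = 214.9° ≈ 215°.

215°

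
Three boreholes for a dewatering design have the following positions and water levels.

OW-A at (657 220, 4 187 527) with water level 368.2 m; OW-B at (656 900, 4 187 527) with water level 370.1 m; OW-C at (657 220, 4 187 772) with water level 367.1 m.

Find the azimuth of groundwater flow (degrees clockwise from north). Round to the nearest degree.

∂h/∂x = (370.1 − 368.2) / (656900 − 657220) = -0.005938
∂h/∂y = (367.1 − 368.2) / (4187772 − 4187527) = -0.004490
Flow direction (−∇h) has components (+0.005938 E, +0.004490 N).
Azimuth = atan2(E, N) = atan2(+0.005938, +0.004490) = 52.9° ≈ 053°.

053°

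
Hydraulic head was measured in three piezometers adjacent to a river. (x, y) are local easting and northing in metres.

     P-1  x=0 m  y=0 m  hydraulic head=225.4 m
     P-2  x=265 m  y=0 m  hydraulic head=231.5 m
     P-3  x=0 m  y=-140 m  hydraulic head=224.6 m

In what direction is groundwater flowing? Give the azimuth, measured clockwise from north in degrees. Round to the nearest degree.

∂h/∂x = (231.5 − 225.4) / (265 − 0) = +0.02302
∂h/∂y = (224.6 − 225.4) / (-140 − 0) = +0.005714
Flow direction (−∇h) has components (-0.02302 E, -0.005714 N).
Azimuth = atan2(E, N) = atan2(-0.02302, -0.005714) = 256.1° ≈ 256°.

256°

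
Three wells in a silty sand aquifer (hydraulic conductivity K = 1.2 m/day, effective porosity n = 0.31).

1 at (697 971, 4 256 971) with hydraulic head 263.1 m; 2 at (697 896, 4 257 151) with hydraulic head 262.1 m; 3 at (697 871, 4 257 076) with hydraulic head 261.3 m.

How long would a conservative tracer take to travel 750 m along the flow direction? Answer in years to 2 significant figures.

Three-point gradient (reference 1): Δ to 2 = (-75, 180, -1.0), Δ to 3 = (-100, 105, -1.8).
∂h/∂x = +0.02163, ∂h/∂y = +0.003457 (det = 10125).
|∇h| = √(0.02163² + 0.003457²) = 0.0219
Seepage velocity v = K·i/n = 1.2 × 0.0219 / 0.31 = 0.08477 m/day.
t = 750 / 0.08477 = 8847 days = 24.2 years.

24 years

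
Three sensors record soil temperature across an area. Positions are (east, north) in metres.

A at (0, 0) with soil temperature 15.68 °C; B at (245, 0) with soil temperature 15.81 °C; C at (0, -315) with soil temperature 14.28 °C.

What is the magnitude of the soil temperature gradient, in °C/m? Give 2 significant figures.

0.0045 °C/m

∂T/∂x = (15.81 − 15.68) / (245 − 0) = +0.0005306
∂T/∂y = (14.28 − 15.68) / (-315 − 0) = +0.004444
|∇f| = √(0.0005306² + 0.004444²) = 0.004476 °C/m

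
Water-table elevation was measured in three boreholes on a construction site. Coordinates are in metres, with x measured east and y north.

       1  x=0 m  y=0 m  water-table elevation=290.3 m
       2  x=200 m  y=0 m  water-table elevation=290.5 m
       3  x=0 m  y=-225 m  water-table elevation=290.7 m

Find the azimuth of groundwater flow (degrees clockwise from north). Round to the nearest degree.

∂h/∂x = (290.5 − 290.3) / (200 − 0) = +0.0010000
∂h/∂y = (290.7 − 290.3) / (-225 − 0) = -0.001778
Flow direction (−∇h) has components (-0.0010000 E, +0.001778 N).
Azimuth = atan2(E, N) = atan2(-0.0010000, +0.001778) = 330.6° ≈ 331°.

331°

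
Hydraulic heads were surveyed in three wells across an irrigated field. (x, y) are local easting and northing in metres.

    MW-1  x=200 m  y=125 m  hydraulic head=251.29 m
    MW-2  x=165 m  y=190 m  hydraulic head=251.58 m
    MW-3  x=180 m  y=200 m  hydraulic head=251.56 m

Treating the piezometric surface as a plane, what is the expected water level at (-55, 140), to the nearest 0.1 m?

252.1 m

Taking MW-1 as reference: MW-2−MW-1 = (-35, 65, +0.29); MW-3−MW-1 = (-20, 75, +0.27).
Determinant of the coordinate differences = (-35)·75 − (-20)·65 = -1325.
∂h/∂x = [(+0.29)·75 − (+0.27)·65] / -1325 = -0.003170
∂h/∂y = [(-35)·(+0.27) − (-20)·(+0.29)] / -1325 = +0.002755
h(-55, 140) = 251.29 + (-0.003170)·(-255) + (+0.002755)·(15) = 251.29 +0.808 +0.041 = 252.140 m.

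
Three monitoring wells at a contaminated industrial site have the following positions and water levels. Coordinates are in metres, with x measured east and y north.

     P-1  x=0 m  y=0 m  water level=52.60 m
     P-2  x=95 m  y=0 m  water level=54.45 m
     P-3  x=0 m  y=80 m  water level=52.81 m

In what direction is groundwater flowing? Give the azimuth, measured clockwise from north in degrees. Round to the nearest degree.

262°

∂h/∂x = (54.45 − 52.60) / (95 − 0) = +0.01947
∂h/∂y = (52.81 − 52.60) / (80 − 0) = +0.002625
Flow direction (−∇h) has components (-0.01947 E, -0.002625 N).
Azimuth = atan2(E, N) = atan2(-0.01947, -0.002625) = 262.3° ≈ 262°.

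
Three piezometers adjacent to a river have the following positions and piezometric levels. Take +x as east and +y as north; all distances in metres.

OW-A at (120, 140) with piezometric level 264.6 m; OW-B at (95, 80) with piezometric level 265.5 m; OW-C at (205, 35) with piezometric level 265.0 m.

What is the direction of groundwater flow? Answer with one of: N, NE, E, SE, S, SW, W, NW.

Three-point gradient (reference OW-A): Δ to OW-B = (-25, -60, +0.9), Δ to OW-C = (85, -105, +0.4).
∂h/∂x = -0.009126, ∂h/∂y = -0.01120 (det = 7725).
Flow = −∇h = (+0.009126 east, +0.01120 north), which points northeast.

NE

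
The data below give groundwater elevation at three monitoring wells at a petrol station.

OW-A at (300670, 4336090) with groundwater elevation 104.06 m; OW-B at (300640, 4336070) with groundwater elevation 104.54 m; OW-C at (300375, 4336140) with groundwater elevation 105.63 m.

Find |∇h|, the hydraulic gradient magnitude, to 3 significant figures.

Taking OW-A as reference: OW-B−OW-A = (-30, -20, +0.48); OW-C−OW-A = (-295, 50, +1.57).
Solve a·Δx + b·Δy = Δh: det = (-30)·50 − (-295)·(-20) = -7400.
∂h/∂x = [(+0.48)·50 − (+1.57)·(-20)] / -7400 = -0.007486
∂h/∂y = [(-30)·(+1.57) − (-295)·(+0.48)] / -7400 = -0.01277
|∇h| = √(-0.007486² + -0.01277²) = 0.0148

0.0148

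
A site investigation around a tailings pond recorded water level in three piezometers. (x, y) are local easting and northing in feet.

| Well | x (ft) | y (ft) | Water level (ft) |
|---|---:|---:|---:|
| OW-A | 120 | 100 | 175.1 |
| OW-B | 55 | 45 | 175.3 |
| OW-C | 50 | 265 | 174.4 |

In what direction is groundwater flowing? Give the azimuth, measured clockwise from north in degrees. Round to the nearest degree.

Three-point gradient (reference OW-A): Δ to OW-B = (-65, -55, +0.2), Δ to OW-C = (-70, 165, -0.7).
∂h/∂x = +0.0003774, ∂h/∂y = -0.004082 (det = -14575).
Flow direction (−∇h) has components (-0.0003774 E, +0.004082 N).
Azimuth = atan2(E, N) = atan2(-0.0003774, +0.004082) = 354.7° ≈ 355°.

355°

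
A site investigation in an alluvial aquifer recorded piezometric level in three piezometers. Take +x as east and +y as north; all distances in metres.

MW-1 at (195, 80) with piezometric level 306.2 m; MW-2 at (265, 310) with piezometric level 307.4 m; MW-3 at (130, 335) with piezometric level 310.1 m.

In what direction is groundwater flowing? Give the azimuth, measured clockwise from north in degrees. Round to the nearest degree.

With h = a·x + b·y + c and MW-1 as origin, the differences give:
  70·a + 230·b = +1.2
  (-65)·a + 255·b = +3.9
Eliminate b (×255 and ×230, subtract): 32800·a = -591.00 → a = ∂h/∂x = -0.01802
Back-substitute: b = ∂h/∂y = +0.01070.
Flow direction (−∇h) has components (+0.01802 E, -0.01070 N).
Azimuth = atan2(E, N) = atan2(+0.01802, -0.01070) = 120.7° ≈ 121°.

121°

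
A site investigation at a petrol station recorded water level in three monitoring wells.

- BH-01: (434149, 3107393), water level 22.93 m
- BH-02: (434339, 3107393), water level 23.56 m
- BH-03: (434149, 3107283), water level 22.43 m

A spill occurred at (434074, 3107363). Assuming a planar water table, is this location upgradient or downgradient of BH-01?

downgradient

∂h/∂x = (23.56 − 22.93) / (434339 − 434149) = +0.003316
∂h/∂y = (22.43 − 22.93) / (3107283 − 3107393) = +0.004545
Head at (434074, 3107363) = 22.93 + (+0.003316)·(-75) + (+0.004545)·(-30) = 22.54 m.
That is lower than the 22.93 m at BH-01, so the point is downgradient.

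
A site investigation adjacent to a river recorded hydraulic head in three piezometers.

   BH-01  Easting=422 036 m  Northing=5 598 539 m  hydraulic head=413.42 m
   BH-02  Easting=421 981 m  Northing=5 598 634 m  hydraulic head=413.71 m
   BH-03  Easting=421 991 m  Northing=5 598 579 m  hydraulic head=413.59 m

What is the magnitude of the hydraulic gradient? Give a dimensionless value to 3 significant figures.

0.00283

Differences from BH-01: to BH-02 (Δx, Δy, Δh) = (-55, 95, +0.29); to BH-03 = (-45, 40, +0.17).
Solve a·Δx + b·Δy = Δh: det = (-55)·40 − (-45)·95 = 2075.
∂h/∂x = [(+0.29)·40 − (+0.17)·95] / 2075 = -0.002193
∂h/∂y = [(-55)·(+0.17) − (-45)·(+0.29)] / 2075 = +0.001783
|∇h| = √(-0.002193² + 0.001783²) = 0.002826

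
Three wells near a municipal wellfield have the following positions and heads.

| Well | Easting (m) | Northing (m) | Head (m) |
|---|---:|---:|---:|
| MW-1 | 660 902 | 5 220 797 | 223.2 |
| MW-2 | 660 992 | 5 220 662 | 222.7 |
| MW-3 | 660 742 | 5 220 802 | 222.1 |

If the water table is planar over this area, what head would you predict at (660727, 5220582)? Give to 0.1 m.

220.1 m

Differences from MW-1: to MW-2 (Δx, Δy, Δh) = (90, -135, -0.5); to MW-3 = (-160, 5, -1.1).
Solve a·Δx + b·Δy = Δh: det = 90·5 − (-160)·(-135) = -21150.
∂h/∂x = [(-0.5)·5 − (-1.1)·(-135)] / -21150 = +0.007139
∂h/∂y = [90·(-1.1) − (-160)·(-0.5)] / -21150 = +0.008463
h(660727, 5220582) = 223.2 + (+0.007139)·(-175) + (+0.008463)·(-215) = 223.2 -1.249 -1.820 = 220.131 m.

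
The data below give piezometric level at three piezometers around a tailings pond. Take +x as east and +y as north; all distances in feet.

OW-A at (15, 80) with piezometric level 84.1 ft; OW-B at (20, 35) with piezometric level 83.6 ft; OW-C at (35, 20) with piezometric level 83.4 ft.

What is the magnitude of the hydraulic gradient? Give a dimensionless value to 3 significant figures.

0.0111

Taking OW-A as reference: OW-B−OW-A = (5, -45, -0.5); OW-C−OW-A = (20, -60, -0.7).
Solve a·Δx + b·Δy = Δh: det = 5·(-60) − 20·(-45) = 600.
∂h/∂x = [(-0.5)·(-60) − (-0.7)·(-45)] / 600 = -0.002500
∂h/∂y = [5·(-0.7) − 20·(-0.5)] / 600 = +0.01083
|∇h| = √(-0.002500² + 0.01083²) = 0.01111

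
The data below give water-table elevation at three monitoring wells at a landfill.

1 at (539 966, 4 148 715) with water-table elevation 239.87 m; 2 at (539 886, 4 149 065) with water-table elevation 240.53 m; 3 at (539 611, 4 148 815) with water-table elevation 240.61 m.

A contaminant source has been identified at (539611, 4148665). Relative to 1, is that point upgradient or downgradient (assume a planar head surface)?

upgradient

Taking 1 as reference: 2−1 = (-80, 350, +0.66); 3−1 = (-355, 100, +0.74).
Determinant of the coordinate differences = (-80)·100 − (-355)·350 = 116250.
∂h/∂x = [(+0.66)·100 − (+0.74)·350] / 116250 = -0.001660
∂h/∂y = [(-80)·(+0.74) − (-355)·(+0.66)] / 116250 = +0.001506
Head at (539611, 4148665) = 239.87 + (-0.001660)·(-355) + (+0.001506)·(-50) = 240.38 m.
That is higher than the 239.87 m at 1, so the point is upgradient.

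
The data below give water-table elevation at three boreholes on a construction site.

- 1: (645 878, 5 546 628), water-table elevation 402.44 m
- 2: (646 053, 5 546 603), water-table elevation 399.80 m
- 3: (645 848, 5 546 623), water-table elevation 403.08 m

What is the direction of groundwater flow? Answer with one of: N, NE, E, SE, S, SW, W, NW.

Differences from 1: to 2 (Δx, Δy, Δh) = (175, -25, -2.64); to 3 = (-30, -5, +0.64).
Determinant of the coordinate differences = 175·(-5) − (-30)·(-25) = -1625.
∂h/∂x = [(-2.64)·(-5) − (+0.64)·(-25)] / -1625 = -0.01797
∂h/∂y = [175·(+0.64) − (-30)·(-2.64)] / -1625 = -0.02018
Flow = −∇h = (+0.01797 east, +0.02018 north), which points northeast.

NE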